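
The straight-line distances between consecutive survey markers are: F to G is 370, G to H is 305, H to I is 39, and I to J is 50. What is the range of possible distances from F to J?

The maximum is all hops collinear in one direction: 370 + 305 + 39 + 50 = 764.
The longest hop is 370; the others sum to 394. Since 370 ≤ 394, the path can fold back on itself completely, so the minimum distance is 0.

0 ≤ FJ ≤ 764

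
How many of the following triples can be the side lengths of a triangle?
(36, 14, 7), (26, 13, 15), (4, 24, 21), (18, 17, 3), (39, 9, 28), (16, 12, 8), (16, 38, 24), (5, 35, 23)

5

(7,14,36): 7+14 ≤ 36 → not valid
(13,15,26): 13+15 > 26 → valid
(4,21,24): 4+21 > 24 → valid
(3,17,18): 3+17 > 18 → valid
(9,28,39): 9+28 ≤ 39 → not valid
(8,12,16): 8+12 > 16 → valid
(16,24,38): 16+24 > 38 → valid
(5,23,35): 5+23 ≤ 35 → not valid
5 of the 8 triples form a triangle.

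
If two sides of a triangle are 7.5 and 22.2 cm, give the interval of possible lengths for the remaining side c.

14.7 < c < 29.7

By the triangle inequality, c must be less than 7.5 + 22.2 = 29.7 and greater than |7.5 − 22.2| = 14.7.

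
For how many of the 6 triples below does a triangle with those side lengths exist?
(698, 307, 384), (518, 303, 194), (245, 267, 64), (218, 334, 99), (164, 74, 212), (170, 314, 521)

2

(307,384,698): 307+384 ≤ 698 → not valid
(194,303,518): 194+303 ≤ 518 → not valid
(64,245,267): 64+245 > 267 → valid
(99,218,334): 99+218 ≤ 334 → not valid
(74,164,212): 74+164 > 212 → valid
(170,314,521): 170+314 ≤ 521 → not valid
2 of the 6 triples form a triangle.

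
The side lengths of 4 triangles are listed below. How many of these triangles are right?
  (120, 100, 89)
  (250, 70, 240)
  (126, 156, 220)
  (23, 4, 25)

1

(120,100,89): 89²+100² = 17921 > 14400 = 120² → acute
(250,70,240): 70²+240² = 62500 = 250² → right
(126,156,220): 126²+156² = 40212 < 48400 = 220² → obtuse
(23,4,25): 4²+23² = 545 < 625 = 25² → obtuse
1 of the 4 is right.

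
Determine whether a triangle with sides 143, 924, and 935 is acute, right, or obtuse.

Compare the square of the longest side to the sum of squares of the other two: 143² + 924² = 874225 = 935².

right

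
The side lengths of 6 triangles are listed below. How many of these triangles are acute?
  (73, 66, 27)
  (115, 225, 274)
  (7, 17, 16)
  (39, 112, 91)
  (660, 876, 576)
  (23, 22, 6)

(73,66,27): 27²+66² = 5085 < 5329 = 73² → obtuse
(115,225,274): 115²+225² = 63850 < 75076 = 274² → obtuse
(7,17,16): 7²+16² = 305 > 289 = 17² → acute
(39,112,91): 39²+91² = 9802 < 12544 = 112² → obtuse
(660,876,576): 576²+660² = 767376 = 876² → right
(23,22,6): 6²+22² = 520 < 529 = 23² → obtuse
1 of the 6 is acute.

1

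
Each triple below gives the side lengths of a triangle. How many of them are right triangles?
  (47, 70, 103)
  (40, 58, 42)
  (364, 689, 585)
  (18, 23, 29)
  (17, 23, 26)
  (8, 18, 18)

2

(47,70,103): 47²+70² = 7109 < 10609 = 103² → obtuse
(40,58,42): 40²+42² = 3364 = 58² → right
(364,689,585): 364²+585² = 474721 = 689² → right
(18,23,29): 18²+23² = 853 > 841 = 29² → acute
(17,23,26): 17²+23² = 818 > 676 = 26² → acute
(8,18,18): 8²+18² = 388 > 324 = 18² → acute
2 of the 6 are right.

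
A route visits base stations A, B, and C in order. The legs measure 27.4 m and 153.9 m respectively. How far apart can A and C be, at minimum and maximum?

126.5 ≤ AC ≤ 181.3 m

By the triangle inequality, |27.4 − 153.9| ≤ AC ≤ 27.4 + 153.9.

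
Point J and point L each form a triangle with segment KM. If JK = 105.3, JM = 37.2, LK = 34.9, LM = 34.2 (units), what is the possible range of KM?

From triangle JKM: |105.3 − 37.2| < KM < 105.3 + 37.2, i.e. 68.1 < KM < 142.5.
From triangle LKM: 0.7 < KM < 69.1.
Both must hold, so KM lies in the intersection.

68.1 < KM < 69.1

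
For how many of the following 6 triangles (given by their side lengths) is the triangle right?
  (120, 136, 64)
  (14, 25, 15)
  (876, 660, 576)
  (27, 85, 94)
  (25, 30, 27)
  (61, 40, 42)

2

(120,136,64): 64²+120² = 18496 = 136² → right
(14,25,15): 14²+15² = 421 < 625 = 25² → obtuse
(876,660,576): 576²+660² = 767376 = 876² → right
(27,85,94): 27²+85² = 7954 < 8836 = 94² → obtuse
(25,30,27): 25²+27² = 1354 > 900 = 30² → acute
(61,40,42): 40²+42² = 3364 < 3721 = 61² → obtuse
2 of the 6 are right.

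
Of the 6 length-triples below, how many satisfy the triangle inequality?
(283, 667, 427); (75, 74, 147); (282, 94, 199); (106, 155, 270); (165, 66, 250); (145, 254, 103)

(283,427,667): 283+427 > 667 → valid
(74,75,147): 74+75 > 147 → valid
(94,199,282): 94+199 > 282 → valid
(106,155,270): 106+155 ≤ 270 → not valid
(66,165,250): 66+165 ≤ 250 → not valid
(103,145,254): 103+145 ≤ 254 → not valid
3 of the 6 triples form a triangle.

3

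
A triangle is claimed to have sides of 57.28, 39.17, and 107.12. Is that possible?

The longest side is 107.12, but the other two sum to only 96.45.
96.45 < 107.12, so the triangle inequality fails.

No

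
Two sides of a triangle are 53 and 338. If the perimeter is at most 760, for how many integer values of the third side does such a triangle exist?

84

Triangle inequality: 285 < x < 391. Perimeter ≤ 760 gives x ≤ 760 − 53 − 338 = 369.
So 285 < x ≤ 369; integers 286 through 369: 84 values.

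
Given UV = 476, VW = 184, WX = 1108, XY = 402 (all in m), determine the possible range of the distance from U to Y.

46 ≤ UY ≤ 2170 m

The maximum is all hops collinear in one direction: 476 + 184 + 1108 + 402 = 2170.
The longest hop is 1108; the others sum to 1062. Folding the others back against it leaves at least 1108 − 1062 = 46.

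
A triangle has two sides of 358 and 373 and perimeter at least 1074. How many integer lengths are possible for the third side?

Triangle inequality: 15 < x < 731. Perimeter ≥ 1074 gives x ≥ 1074 − 358 − 373 = 343.
So 343 ≤ x < 731; integers 343 through 730: 388 values.

388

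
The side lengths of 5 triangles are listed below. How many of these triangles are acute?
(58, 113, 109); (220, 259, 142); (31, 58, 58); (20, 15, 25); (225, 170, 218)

4

(58,113,109): 58²+109² = 15245 > 12769 = 113² → acute
(220,259,142): 142²+220² = 68564 > 67081 = 259² → acute
(31,58,58): 31²+58² = 4325 > 3364 = 58² → acute
(20,15,25): 15²+20² = 625 = 25² → right
(225,170,218): 170²+218² = 76424 > 50625 = 225² → acute
4 of the 5 are acute.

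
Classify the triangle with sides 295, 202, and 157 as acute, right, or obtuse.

obtuse

Compare the square of the longest side to the sum of squares of the other two: 157² + 202² = 65453 < 87025 = 295².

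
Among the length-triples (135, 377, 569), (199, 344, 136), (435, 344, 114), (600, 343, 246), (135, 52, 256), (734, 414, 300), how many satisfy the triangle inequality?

1

(135,377,569): 135+377 ≤ 569 → not valid
(136,199,344): 136+199 ≤ 344 → not valid
(114,344,435): 114+344 > 435 → valid
(246,343,600): 246+343 ≤ 600 → not valid
(52,135,256): 52+135 ≤ 256 → not valid
(300,414,734): 300+414 ≤ 734 → not valid
1 of the 6 triples forms a triangle.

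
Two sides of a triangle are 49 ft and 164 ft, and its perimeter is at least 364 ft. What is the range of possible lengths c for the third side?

151 ≤ c < 213

Triangle inequality alone gives 115 < c < 213.
The perimeter condition gives c ≥ 364 − 49 − 164 = 151.
Intersecting the two: 151 ≤ c < 213.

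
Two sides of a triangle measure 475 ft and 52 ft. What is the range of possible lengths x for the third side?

By the triangle inequality, x must be less than 475 + 52 = 527 and greater than |475 − 52| = 423.

423 < x < 527 (ft)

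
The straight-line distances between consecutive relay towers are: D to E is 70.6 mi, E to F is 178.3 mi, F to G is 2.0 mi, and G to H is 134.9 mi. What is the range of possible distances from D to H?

The maximum is all hops collinear in one direction: 70.6 + 178.3 + 2.0 + 134.9 = 385.8.
The longest hop is 178.3; the others sum to 207.5. Since 178.3 ≤ 207.5, the path can fold back on itself completely, so the minimum distance is 0.

0 ≤ DH ≤ 385.8 mi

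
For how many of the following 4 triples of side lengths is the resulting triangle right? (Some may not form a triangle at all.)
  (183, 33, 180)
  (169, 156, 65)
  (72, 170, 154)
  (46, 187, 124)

3

(183,33,180): 33²+180² = 33489 = 183² → right
(169,156,65): 65²+156² = 28561 = 169² → right
(72,170,154): 72²+154² = 28900 = 170² → right
(46,187,124): 46+124 ≤ 187, not a triangle
3 of the 4 are right.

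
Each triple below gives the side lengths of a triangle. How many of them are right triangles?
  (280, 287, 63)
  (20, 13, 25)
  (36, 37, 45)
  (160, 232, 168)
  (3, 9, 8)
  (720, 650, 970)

(280,287,63): 63²+280² = 82369 = 287² → right
(20,13,25): 13²+20² = 569 < 625 = 25² → obtuse
(36,37,45): 36²+37² = 2665 > 2025 = 45² → acute
(160,232,168): 160²+168² = 53824 = 232² → right
(3,9,8): 3²+8² = 73 < 81 = 9² → obtuse
(720,650,970): 650²+720² = 940900 = 970² → right
3 of the 6 are right.

3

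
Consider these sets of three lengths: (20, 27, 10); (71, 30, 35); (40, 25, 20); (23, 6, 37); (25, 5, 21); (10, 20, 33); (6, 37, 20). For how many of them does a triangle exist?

(10,20,27): 10+20 > 27 → valid
(30,35,71): 30+35 ≤ 71 → not valid
(20,25,40): 20+25 > 40 → valid
(6,23,37): 6+23 ≤ 37 → not valid
(5,21,25): 5+21 > 25 → valid
(10,20,33): 10+20 ≤ 33 → not valid
(6,20,37): 6+20 ≤ 37 → not valid
3 of the 7 triples form a triangle.

3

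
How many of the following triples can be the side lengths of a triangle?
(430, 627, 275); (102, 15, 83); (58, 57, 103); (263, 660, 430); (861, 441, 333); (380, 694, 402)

(275,430,627): 275+430 > 627 → valid
(15,83,102): 15+83 ≤ 102 → not valid
(57,58,103): 57+58 > 103 → valid
(263,430,660): 263+430 > 660 → valid
(333,441,861): 333+441 ≤ 861 → not valid
(380,402,694): 380+402 > 694 → valid
4 of the 6 triples form a triangle.

4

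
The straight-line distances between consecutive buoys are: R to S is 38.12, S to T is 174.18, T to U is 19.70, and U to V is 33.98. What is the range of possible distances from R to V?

The maximum is all hops collinear in one direction: 38.12 + 174.18 + 19.70 + 33.98 = 265.98.
The longest hop is 174.18; the others sum to 91.80. Folding the others back against it leaves at least 174.18 − 91.80 = 82.38.

82.38 ≤ RV ≤ 265.98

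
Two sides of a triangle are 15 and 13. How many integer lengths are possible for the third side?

25

The third side lies in the open interval (2, 28).
Integers from 3 to 27 inclusive: 27 − 3 + 1 = 25.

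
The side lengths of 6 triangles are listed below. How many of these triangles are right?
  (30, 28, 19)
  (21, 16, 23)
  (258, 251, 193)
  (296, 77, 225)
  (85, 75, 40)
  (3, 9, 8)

(30,28,19): 19²+28² = 1145 > 900 = 30² → acute
(21,16,23): 16²+21² = 697 > 529 = 23² → acute
(258,251,193): 193²+251² = 100250 > 66564 = 258² → acute
(296,77,225): 77²+225² = 56554 < 87616 = 296² → obtuse
(85,75,40): 40²+75² = 7225 = 85² → right
(3,9,8): 3²+8² = 73 < 81 = 9² → obtuse
1 of the 6 is right.

1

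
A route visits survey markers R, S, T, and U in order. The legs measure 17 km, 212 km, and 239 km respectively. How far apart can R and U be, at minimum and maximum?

10 ≤ RU ≤ 468 km

The maximum is all hops collinear in one direction: 17 + 212 + 239 = 468.
The longest hop is 239; the others sum to 229. Folding the others back against it leaves at least 239 − 229 = 10.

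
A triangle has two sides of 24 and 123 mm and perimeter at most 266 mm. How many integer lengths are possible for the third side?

Triangle inequality: 99 < x < 147. Perimeter ≤ 266 gives x ≤ 266 − 24 − 123 = 119.
So 99 < x ≤ 119; integers 100 through 119: 20 values.

20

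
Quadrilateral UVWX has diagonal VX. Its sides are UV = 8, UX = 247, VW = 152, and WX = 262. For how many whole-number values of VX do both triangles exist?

From triangle UVX: 239 < VX < 255.
From triangle WVX: 110 < VX < 414.
Intersection: 239 < VX < 255, so integers 240 through 254: 15 values.

15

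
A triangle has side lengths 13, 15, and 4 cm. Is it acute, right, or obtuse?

obtuse

Compare the square of the longest side to the sum of squares of the other two: 4² + 13² = 185 < 225 = 15².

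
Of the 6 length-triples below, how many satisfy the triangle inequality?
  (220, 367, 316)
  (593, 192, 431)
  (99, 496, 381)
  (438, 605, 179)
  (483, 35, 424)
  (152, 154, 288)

4

(220,316,367): 220+316 > 367 → valid
(192,431,593): 192+431 > 593 → valid
(99,381,496): 99+381 ≤ 496 → not valid
(179,438,605): 179+438 > 605 → valid
(35,424,483): 35+424 ≤ 483 → not valid
(152,154,288): 152+154 > 288 → valid
4 of the 6 triples form a triangle.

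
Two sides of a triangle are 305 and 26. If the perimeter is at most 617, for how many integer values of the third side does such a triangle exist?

7

Triangle inequality: 279 < x < 331. Perimeter ≤ 617 gives x ≤ 617 − 305 − 26 = 286.
So 279 < x ≤ 286; integers 280 through 286: 7 values.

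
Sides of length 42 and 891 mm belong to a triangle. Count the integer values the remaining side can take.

83

The third side lies in the open interval (849, 933).
Integers from 850 to 932 inclusive: 932 − 850 + 1 = 83.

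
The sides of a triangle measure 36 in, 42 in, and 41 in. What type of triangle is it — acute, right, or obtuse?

Compare the square of the longest side to the sum of squares of the other two: 36² + 41² = 2977 > 1764 = 42².

acute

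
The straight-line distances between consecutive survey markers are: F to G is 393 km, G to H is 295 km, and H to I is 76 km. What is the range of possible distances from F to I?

22 ≤ FI ≤ 764 km

The maximum is all hops collinear in one direction: 393 + 295 + 76 = 764.
The longest hop is 393; the others sum to 371. Folding the others back against it leaves at least 393 − 371 = 22.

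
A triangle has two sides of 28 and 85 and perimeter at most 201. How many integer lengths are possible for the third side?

31

Triangle inequality: 57 < x < 113. Perimeter ≤ 201 gives x ≤ 201 − 28 − 85 = 88.
So 57 < x ≤ 88; integers 58 through 88: 31 values.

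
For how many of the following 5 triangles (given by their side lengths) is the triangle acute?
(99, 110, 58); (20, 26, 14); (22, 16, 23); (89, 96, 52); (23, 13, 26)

(99,110,58): 58²+99² = 13165 > 12100 = 110² → acute
(20,26,14): 14²+20² = 596 < 676 = 26² → obtuse
(22,16,23): 16²+22² = 740 > 529 = 23² → acute
(89,96,52): 52²+89² = 10625 > 9216 = 96² → acute
(23,13,26): 13²+23² = 698 > 676 = 26² → acute
4 of the 5 are acute.

4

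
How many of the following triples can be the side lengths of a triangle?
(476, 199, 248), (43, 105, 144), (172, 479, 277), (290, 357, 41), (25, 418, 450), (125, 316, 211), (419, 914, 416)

2

(199,248,476): 199+248 ≤ 476 → not valid
(43,105,144): 43+105 > 144 → valid
(172,277,479): 172+277 ≤ 479 → not valid
(41,290,357): 41+290 ≤ 357 → not valid
(25,418,450): 25+418 ≤ 450 → not valid
(125,211,316): 125+211 > 316 → valid
(416,419,914): 416+419 ≤ 914 → not valid
2 of the 7 triples form a triangle.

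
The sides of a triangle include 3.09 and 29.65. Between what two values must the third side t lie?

26.56 < t < 32.74

By the triangle inequality, t must be less than 3.09 + 29.65 = 32.74 and greater than |3.09 − 29.65| = 26.56.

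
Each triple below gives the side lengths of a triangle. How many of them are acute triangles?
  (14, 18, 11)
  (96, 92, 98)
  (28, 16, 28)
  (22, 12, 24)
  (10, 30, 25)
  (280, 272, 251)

4

(14,18,11): 11²+14² = 317 < 324 = 18² → obtuse
(96,92,98): 92²+96² = 17680 > 9604 = 98² → acute
(28,16,28): 16²+28² = 1040 > 784 = 28² → acute
(22,12,24): 12²+22² = 628 > 576 = 24² → acute
(10,30,25): 10²+25² = 725 < 900 = 30² → obtuse
(280,272,251): 251²+272² = 136985 > 78400 = 280² → acute
4 of the 6 are acute.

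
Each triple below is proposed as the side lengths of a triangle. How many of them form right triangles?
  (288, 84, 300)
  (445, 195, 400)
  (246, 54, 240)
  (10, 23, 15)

(288,84,300): 84²+288² = 90000 = 300² → right
(445,195,400): 195²+400² = 198025 = 445² → right
(246,54,240): 54²+240² = 60516 = 246² → right
(10,23,15): 10²+15² = 325 < 529 = 23² → obtuse
3 of the 4 are right.

3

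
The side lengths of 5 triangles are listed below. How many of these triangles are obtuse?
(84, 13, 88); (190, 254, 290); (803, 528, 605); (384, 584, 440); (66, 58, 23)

2

(84,13,88): 13²+84² = 7225 < 7744 = 88² → obtuse
(190,254,290): 190²+254² = 100616 > 84100 = 290² → acute
(803,528,605): 528²+605² = 644809 = 803² → right
(384,584,440): 384²+440² = 341056 = 584² → right
(66,58,23): 23²+58² = 3893 < 4356 = 66² → obtuse
2 of the 5 are obtuse.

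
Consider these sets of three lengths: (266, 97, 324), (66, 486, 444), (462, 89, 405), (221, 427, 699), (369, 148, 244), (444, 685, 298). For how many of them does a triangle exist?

(97,266,324): 97+266 > 324 → valid
(66,444,486): 66+444 > 486 → valid
(89,405,462): 89+405 > 462 → valid
(221,427,699): 221+427 ≤ 699 → not valid
(148,244,369): 148+244 > 369 → valid
(298,444,685): 298+444 > 685 → valid
5 of the 6 triples form a triangle.

5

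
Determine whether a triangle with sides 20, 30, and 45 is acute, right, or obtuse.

obtuse

Compare the square of the longest side to the sum of squares of the other two: 20² + 30² = 1300 < 2025 = 45².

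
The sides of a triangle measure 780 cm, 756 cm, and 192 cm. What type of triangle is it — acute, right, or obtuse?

Compare the square of the longest side to the sum of squares of the other two: 192² + 756² = 608400 = 780².

right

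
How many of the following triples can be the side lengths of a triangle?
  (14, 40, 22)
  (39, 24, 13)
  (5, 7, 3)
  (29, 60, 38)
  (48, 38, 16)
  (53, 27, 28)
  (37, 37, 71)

(14,22,40): 14+22 ≤ 40 → not valid
(13,24,39): 13+24 ≤ 39 → not valid
(3,5,7): 3+5 > 7 → valid
(29,38,60): 29+38 > 60 → valid
(16,38,48): 16+38 > 48 → valid
(27,28,53): 27+28 > 53 → valid
(37,37,71): 37+37 > 71 → valid
5 of the 7 triples form a triangle.

5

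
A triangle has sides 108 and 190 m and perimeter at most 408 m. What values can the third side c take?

Triangle inequality alone gives 82 < c < 298.
The perimeter condition gives c ≤ 408 − 108 − 190 = 110.
Intersecting the two: 82 < c ≤ 110.

82 < c ≤ 110 m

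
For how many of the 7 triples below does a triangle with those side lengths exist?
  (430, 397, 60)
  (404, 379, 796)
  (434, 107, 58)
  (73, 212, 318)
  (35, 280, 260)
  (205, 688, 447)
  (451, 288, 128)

2

(60,397,430): 60+397 > 430 → valid
(379,404,796): 379+404 ≤ 796 → not valid
(58,107,434): 58+107 ≤ 434 → not valid
(73,212,318): 73+212 ≤ 318 → not valid
(35,260,280): 35+260 > 280 → valid
(205,447,688): 205+447 ≤ 688 → not valid
(128,288,451): 128+288 ≤ 451 → not valid
2 of the 7 triples form a triangle.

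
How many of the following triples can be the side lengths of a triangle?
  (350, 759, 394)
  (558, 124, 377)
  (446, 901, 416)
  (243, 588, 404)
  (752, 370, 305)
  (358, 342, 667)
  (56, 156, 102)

3

(350,394,759): 350+394 ≤ 759 → not valid
(124,377,558): 124+377 ≤ 558 → not valid
(416,446,901): 416+446 ≤ 901 → not valid
(243,404,588): 243+404 > 588 → valid
(305,370,752): 305+370 ≤ 752 → not valid
(342,358,667): 342+358 > 667 → valid
(56,102,156): 56+102 > 156 → valid
3 of the 7 triples form a triangle.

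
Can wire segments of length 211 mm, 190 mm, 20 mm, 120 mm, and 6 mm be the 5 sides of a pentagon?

Yes

A pentagon exists iff every side is shorter than the sum of the others — equivalently, the longest side is less than the sum of the rest.
Longest side 211 < 336 (sum of the remaining 4), so yes.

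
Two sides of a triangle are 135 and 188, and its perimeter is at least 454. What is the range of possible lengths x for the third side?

Triangle inequality alone gives 53 < x < 323.
The perimeter condition gives x ≥ 454 − 135 − 188 = 131.
Intersecting the two: 131 ≤ x < 323.

131 ≤ x < 323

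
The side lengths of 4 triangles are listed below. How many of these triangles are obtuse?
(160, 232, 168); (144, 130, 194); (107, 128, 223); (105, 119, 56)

(160,232,168): 160²+168² = 53824 = 232² → right
(144,130,194): 130²+144² = 37636 = 194² → right
(107,128,223): 107²+128² = 27833 < 49729 = 223² → obtuse
(105,119,56): 56²+105² = 14161 = 119² → right
1 of the 4 is obtuse.

1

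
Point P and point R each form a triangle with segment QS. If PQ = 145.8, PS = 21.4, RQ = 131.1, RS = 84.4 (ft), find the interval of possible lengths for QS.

124.4 < QS < 167.2

From triangle PQS: |145.8 − 21.4| < QS < 145.8 + 21.4, i.e. 124.4 < QS < 167.2.
From triangle RQS: 46.7 < QS < 215.5.
Both must hold, so QS lies in the intersection.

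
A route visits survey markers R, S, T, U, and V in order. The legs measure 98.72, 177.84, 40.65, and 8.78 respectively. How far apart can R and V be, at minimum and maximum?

29.69 ≤ RV ≤ 325.99

The maximum is all hops collinear in one direction: 98.72 + 177.84 + 40.65 + 8.78 = 325.99.
The longest hop is 177.84; the others sum to 148.15. Folding the others back against it leaves at least 177.84 − 148.15 = 29.69.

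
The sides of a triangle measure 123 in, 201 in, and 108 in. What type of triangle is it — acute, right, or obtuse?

obtuse

Compare the square of the longest side to the sum of squares of the other two: 108² + 123² = 26793 < 40401 = 201².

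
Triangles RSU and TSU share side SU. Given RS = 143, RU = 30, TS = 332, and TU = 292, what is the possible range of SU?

From triangle RSU: |143 − 30| < SU < 143 + 30, i.e. 113 < SU < 173.
From triangle TSU: 40 < SU < 624.
Both must hold, so SU lies in the intersection.

113 < SU < 173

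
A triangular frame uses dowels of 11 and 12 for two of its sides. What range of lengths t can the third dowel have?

1 < t < 23

By the triangle inequality, t must be less than 11 + 12 = 23 and greater than |11 − 12| = 1.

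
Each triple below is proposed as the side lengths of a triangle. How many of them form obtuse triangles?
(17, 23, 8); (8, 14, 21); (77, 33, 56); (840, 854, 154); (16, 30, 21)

4

(17,23,8): 8²+17² = 353 < 529 = 23² → obtuse
(8,14,21): 8²+14² = 260 < 441 = 21² → obtuse
(77,33,56): 33²+56² = 4225 < 5929 = 77² → obtuse
(840,854,154): 154²+840² = 729316 = 854² → right
(16,30,21): 16²+21² = 697 < 900 = 30² → obtuse
4 of the 5 are obtuse.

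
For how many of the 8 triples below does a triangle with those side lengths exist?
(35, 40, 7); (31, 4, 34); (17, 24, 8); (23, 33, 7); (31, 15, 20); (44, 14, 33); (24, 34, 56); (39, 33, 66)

7

(7,35,40): 7+35 > 40 → valid
(4,31,34): 4+31 > 34 → valid
(8,17,24): 8+17 > 24 → valid
(7,23,33): 7+23 ≤ 33 → not valid
(15,20,31): 15+20 > 31 → valid
(14,33,44): 14+33 > 44 → valid
(24,34,56): 24+34 > 56 → valid
(33,39,66): 33+39 > 66 → valid
7 of the 8 triples form a triangle.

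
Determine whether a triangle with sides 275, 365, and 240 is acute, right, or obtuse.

right

Compare the square of the longest side to the sum of squares of the other two: 240² + 275² = 133225 = 365².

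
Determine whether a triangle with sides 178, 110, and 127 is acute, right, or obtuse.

obtuse

Compare the square of the longest side to the sum of squares of the other two: 110² + 127² = 28229 < 31684 = 178².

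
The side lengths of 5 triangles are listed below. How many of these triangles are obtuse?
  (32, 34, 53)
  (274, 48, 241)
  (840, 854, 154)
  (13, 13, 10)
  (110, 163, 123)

2

(32,34,53): 32²+34² = 2180 < 2809 = 53² → obtuse
(274,48,241): 48²+241² = 60385 < 75076 = 274² → obtuse
(840,854,154): 154²+840² = 729316 = 854² → right
(13,13,10): 10²+13² = 269 > 169 = 13² → acute
(110,163,123): 110²+123² = 27229 > 26569 = 163² → acute
2 of the 5 are obtuse.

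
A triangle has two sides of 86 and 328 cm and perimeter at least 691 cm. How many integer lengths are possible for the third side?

Triangle inequality: 242 < x < 414. Perimeter ≥ 691 gives x ≥ 691 − 86 − 328 = 277.
So 277 ≤ x < 414; integers 277 through 413: 137 values.

137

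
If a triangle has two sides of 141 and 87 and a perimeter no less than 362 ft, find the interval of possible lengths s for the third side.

Triangle inequality alone gives 54 < s < 228.
The perimeter condition gives s ≥ 362 − 141 − 87 = 134.
Intersecting the two: 134 ≤ s < 228.

134 ≤ s < 228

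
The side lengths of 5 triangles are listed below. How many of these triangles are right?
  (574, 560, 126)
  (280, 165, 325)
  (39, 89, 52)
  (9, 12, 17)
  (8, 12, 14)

2

(574,560,126): 126²+560² = 329476 = 574² → right
(280,165,325): 165²+280² = 105625 = 325² → right
(39,89,52): 39²+52² = 4225 < 7921 = 89² → obtuse
(9,12,17): 9²+12² = 225 < 289 = 17² → obtuse
(8,12,14): 8²+12² = 208 > 196 = 14² → acute
2 of the 5 are right.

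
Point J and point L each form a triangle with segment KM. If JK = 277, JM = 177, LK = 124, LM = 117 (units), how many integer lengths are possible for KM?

140

From triangle JKM: 100 < KM < 454.
From triangle LKM: 7 < KM < 241.
Intersection: 100 < KM < 241, so integers 101 through 240: 140 values.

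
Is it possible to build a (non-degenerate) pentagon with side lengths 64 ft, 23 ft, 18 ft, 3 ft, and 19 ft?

No

For a pentagon, each side must be shorter than the sum of the others.
Here the longest side is 64, but the remaining 4 sides sum to only 63.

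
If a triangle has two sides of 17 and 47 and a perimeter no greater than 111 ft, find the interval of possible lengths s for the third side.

30 < s ≤ 47

Triangle inequality alone gives 30 < s < 64.
The perimeter condition gives s ≤ 111 − 17 − 47 = 47.
Intersecting the two: 30 < s ≤ 47.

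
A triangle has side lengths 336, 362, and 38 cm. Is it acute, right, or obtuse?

obtuse

Compare the square of the longest side to the sum of squares of the other two: 38² + 336² = 114340 < 131044 = 362².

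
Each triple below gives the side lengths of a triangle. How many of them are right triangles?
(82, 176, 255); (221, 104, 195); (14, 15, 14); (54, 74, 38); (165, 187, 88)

(82,176,255): 82²+176² = 37700 < 65025 = 255² → obtuse
(221,104,195): 104²+195² = 48841 = 221² → right
(14,15,14): 14²+14² = 392 > 225 = 15² → acute
(54,74,38): 38²+54² = 4360 < 5476 = 74² → obtuse
(165,187,88): 88²+165² = 34969 = 187² → right
2 of the 5 are right.

2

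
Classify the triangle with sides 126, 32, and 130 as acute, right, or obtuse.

Compare the square of the longest side to the sum of squares of the other two: 32² + 126² = 16900 = 130².

right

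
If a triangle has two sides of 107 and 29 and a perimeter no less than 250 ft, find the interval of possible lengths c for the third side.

114 ≤ c < 136

Triangle inequality alone gives 78 < c < 136.
The perimeter condition gives c ≥ 250 − 107 − 29 = 114.
Intersecting the two: 114 ≤ c < 136.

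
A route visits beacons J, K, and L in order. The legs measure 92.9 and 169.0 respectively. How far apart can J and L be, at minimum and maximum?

76.1 ≤ JL ≤ 261.9

By the triangle inequality, |92.9 − 169.0| ≤ JL ≤ 92.9 + 169.0.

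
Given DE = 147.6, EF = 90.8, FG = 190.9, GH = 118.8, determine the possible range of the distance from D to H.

0 ≤ DH ≤ 548.1

The maximum is all hops collinear in one direction: 147.6 + 90.8 + 190.9 + 118.8 = 548.1.
The longest hop is 190.9; the others sum to 357.2. Since 190.9 ≤ 357.2, the path can fold back on itself completely, so the minimum distance is 0.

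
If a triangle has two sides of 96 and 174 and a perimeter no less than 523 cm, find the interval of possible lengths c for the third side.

253 ≤ c < 270 cm

Triangle inequality alone gives 78 < c < 270.
The perimeter condition gives c ≥ 523 − 96 − 174 = 253.
Intersecting the two: 253 ≤ c < 270.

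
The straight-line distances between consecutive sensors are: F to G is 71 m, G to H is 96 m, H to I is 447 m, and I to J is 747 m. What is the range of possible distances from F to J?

The maximum is all hops collinear in one direction: 71 + 96 + 447 + 747 = 1361.
The longest hop is 747; the others sum to 614. Folding the others back against it leaves at least 747 − 614 = 133.

133 ≤ FJ ≤ 1361 m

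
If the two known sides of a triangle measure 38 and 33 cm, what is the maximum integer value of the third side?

70

The third side must be strictly less than 38 + 33 = 71.
The largest integer below 71 is 70.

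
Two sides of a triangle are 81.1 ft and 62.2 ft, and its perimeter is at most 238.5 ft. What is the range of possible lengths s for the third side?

18.9 < s ≤ 95.2 ft

Triangle inequality alone gives 18.9 < s < 143.3.
The perimeter condition gives s ≤ 238.5 − 81.1 − 62.2 = 95.2.
Intersecting the two: 18.9 < s ≤ 95.2.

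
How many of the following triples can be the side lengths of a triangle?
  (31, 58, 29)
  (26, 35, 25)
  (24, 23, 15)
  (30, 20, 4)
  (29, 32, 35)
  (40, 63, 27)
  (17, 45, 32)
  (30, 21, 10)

(29,31,58): 29+31 > 58 → valid
(25,26,35): 25+26 > 35 → valid
(15,23,24): 15+23 > 24 → valid
(4,20,30): 4+20 ≤ 30 → not valid
(29,32,35): 29+32 > 35 → valid
(27,40,63): 27+40 > 63 → valid
(17,32,45): 17+32 > 45 → valid
(10,21,30): 10+21 > 30 → valid
7 of the 8 triples form a triangle.

7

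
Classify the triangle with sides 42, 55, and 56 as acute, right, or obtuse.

acute

Compare the square of the longest side to the sum of squares of the other two: 42² + 55² = 4789 > 3136 = 56².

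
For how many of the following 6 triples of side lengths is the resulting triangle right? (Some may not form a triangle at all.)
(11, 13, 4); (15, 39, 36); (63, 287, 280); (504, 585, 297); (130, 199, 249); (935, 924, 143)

4

(11,13,4): 4²+11² = 137 < 169 = 13² → obtuse
(15,39,36): 15²+36² = 1521 = 39² → right
(63,287,280): 63²+280² = 82369 = 287² → right
(504,585,297): 297²+504² = 342225 = 585² → right
(130,199,249): 130²+199² = 56501 < 62001 = 249² → obtuse
(935,924,143): 143²+924² = 874225 = 935² → right
4 of the 6 are right.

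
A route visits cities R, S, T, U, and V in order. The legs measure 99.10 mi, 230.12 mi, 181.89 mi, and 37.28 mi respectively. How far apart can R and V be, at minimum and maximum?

The maximum is all hops collinear in one direction: 99.10 + 230.12 + 181.89 + 37.28 = 548.39.
The longest hop is 230.12; the others sum to 318.27. Since 230.12 ≤ 318.27, the path can fold back on itself completely, so the minimum distance is 0.

0 ≤ RV ≤ 548.39 mi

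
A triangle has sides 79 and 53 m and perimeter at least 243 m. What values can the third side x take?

111 ≤ x < 132

Triangle inequality alone gives 26 < x < 132.
The perimeter condition gives x ≥ 243 − 79 − 53 = 111.
Intersecting the two: 111 ≤ x < 132.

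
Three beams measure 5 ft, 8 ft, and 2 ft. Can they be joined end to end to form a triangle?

The longest side is 8, but the other two sum to only 7.
7 < 8, so the triangle inequality fails.

No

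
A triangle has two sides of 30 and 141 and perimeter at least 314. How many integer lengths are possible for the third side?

Triangle inequality: 111 < x < 171. Perimeter ≥ 314 gives x ≥ 314 − 30 − 141 = 143.
So 143 ≤ x < 171; integers 143 through 170: 28 values.

28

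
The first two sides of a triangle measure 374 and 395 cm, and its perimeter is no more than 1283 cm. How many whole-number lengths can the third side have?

Triangle inequality: 21 < x < 769. Perimeter ≤ 1283 gives x ≤ 1283 − 374 − 395 = 514.
So 21 < x ≤ 514; integers 22 through 514: 493 values.

493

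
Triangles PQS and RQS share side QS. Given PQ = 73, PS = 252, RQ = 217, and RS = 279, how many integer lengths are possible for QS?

From triangle PQS: 179 < QS < 325.
From triangle RQS: 62 < QS < 496.
Intersection: 179 < QS < 325, so integers 180 through 324: 145 values.

145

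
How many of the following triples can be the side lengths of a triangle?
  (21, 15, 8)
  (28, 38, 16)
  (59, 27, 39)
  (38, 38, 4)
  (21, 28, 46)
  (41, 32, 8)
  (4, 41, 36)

(8,15,21): 8+15 > 21 → valid
(16,28,38): 16+28 > 38 → valid
(27,39,59): 27+39 > 59 → valid
(4,38,38): 4+38 > 38 → valid
(21,28,46): 21+28 > 46 → valid
(8,32,41): 8+32 ≤ 41 → not valid
(4,36,41): 4+36 ≤ 41 → not valid
5 of the 7 triples form a triangle.

5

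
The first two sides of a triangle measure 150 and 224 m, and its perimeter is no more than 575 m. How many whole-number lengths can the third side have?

127

Triangle inequality: 74 < x < 374. Perimeter ≤ 575 gives x ≤ 575 − 150 − 224 = 201.
So 74 < x ≤ 201; integers 75 through 201: 127 values.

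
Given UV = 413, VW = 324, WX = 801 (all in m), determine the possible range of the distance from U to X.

The maximum is all hops collinear in one direction: 413 + 324 + 801 = 1538.
The longest hop is 801; the others sum to 737. Folding the others back against it leaves at least 801 − 737 = 64.

64 ≤ UX ≤ 1538 m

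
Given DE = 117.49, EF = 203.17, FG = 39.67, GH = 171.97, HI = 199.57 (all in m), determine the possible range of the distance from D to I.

The maximum is all hops collinear in one direction: 117.49 + 203.17 + 39.67 + 171.97 + 199.57 = 731.87.
The longest hop is 203.17; the others sum to 528.70. Since 203.17 ≤ 528.70, the path can fold back on itself completely, so the minimum distance is 0.

0 ≤ DI ≤ 731.87 m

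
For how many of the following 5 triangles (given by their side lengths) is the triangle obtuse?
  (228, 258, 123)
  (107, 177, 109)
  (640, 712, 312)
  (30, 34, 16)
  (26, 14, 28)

1

(228,258,123): 123²+228² = 67113 > 66564 = 258² → acute
(107,177,109): 107²+109² = 23330 < 31329 = 177² → obtuse
(640,712,312): 312²+640² = 506944 = 712² → right
(30,34,16): 16²+30² = 1156 = 34² → right
(26,14,28): 14²+26² = 872 > 784 = 28² → acute
1 of the 5 is obtuse.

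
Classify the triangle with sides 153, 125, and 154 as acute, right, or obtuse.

Compare the square of the longest side to the sum of squares of the other two: 125² + 153² = 39034 > 23716 = 154².

acute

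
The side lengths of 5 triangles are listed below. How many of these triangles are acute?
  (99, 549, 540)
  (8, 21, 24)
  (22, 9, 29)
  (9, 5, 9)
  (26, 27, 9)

2

(99,549,540): 99²+540² = 301401 = 549² → right
(8,21,24): 8²+21² = 505 < 576 = 24² → obtuse
(22,9,29): 9²+22² = 565 < 841 = 29² → obtuse
(9,5,9): 5²+9² = 106 > 81 = 9² → acute
(26,27,9): 9²+26² = 757 > 729 = 27² → acute
2 of the 5 are acute.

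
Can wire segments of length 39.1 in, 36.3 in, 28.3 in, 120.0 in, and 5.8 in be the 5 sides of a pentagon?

For a pentagon, each side must be shorter than the sum of the others.
Here the longest side is 120.0, but the remaining 4 sides sum to only 109.5.

No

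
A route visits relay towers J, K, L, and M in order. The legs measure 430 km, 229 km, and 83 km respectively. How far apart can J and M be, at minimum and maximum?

118 ≤ JM ≤ 742 km

The maximum is all hops collinear in one direction: 430 + 229 + 83 = 742.
The longest hop is 430; the others sum to 312. Folding the others back against it leaves at least 430 − 312 = 118.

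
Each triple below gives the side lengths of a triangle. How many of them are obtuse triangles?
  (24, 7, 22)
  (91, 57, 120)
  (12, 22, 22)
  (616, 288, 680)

(24,7,22): 7²+22² = 533 < 576 = 24² → obtuse
(91,57,120): 57²+91² = 11530 < 14400 = 120² → obtuse
(12,22,22): 12²+22² = 628 > 484 = 22² → acute
(616,288,680): 288²+616² = 462400 = 680² → right
2 of the 4 are obtuse.

2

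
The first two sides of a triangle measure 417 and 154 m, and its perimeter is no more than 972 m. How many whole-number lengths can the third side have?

138

Triangle inequality: 263 < x < 571. Perimeter ≤ 972 gives x ≤ 972 − 417 − 154 = 401.
So 263 < x ≤ 401; integers 264 through 401: 138 values.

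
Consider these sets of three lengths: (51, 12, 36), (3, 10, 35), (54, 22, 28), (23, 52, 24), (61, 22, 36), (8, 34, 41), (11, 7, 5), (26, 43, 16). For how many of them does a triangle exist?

(12,36,51): 12+36 ≤ 51 → not valid
(3,10,35): 3+10 ≤ 35 → not valid
(22,28,54): 22+28 ≤ 54 → not valid
(23,24,52): 23+24 ≤ 52 → not valid
(22,36,61): 22+36 ≤ 61 → not valid
(8,34,41): 8+34 > 41 → valid
(5,7,11): 5+7 > 11 → valid
(16,26,43): 16+26 ≤ 43 → not valid
2 of the 8 triples form a triangle.

2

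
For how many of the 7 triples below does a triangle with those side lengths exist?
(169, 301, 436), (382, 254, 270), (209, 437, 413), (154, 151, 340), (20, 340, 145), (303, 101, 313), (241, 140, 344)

5

(169,301,436): 169+301 > 436 → valid
(254,270,382): 254+270 > 382 → valid
(209,413,437): 209+413 > 437 → valid
(151,154,340): 151+154 ≤ 340 → not valid
(20,145,340): 20+145 ≤ 340 → not valid
(101,303,313): 101+303 > 313 → valid
(140,241,344): 140+241 > 344 → valid
5 of the 7 triples form a triangle.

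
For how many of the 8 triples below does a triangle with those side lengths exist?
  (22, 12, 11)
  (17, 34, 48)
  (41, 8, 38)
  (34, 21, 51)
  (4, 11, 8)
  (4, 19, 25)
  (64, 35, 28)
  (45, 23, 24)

(11,12,22): 11+12 > 22 → valid
(17,34,48): 17+34 > 48 → valid
(8,38,41): 8+38 > 41 → valid
(21,34,51): 21+34 > 51 → valid
(4,8,11): 4+8 > 11 → valid
(4,19,25): 4+19 ≤ 25 → not valid
(28,35,64): 28+35 ≤ 64 → not valid
(23,24,45): 23+24 > 45 → valid
6 of the 8 triples form a triangle.

6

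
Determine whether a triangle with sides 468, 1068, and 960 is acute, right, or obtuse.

right

Compare the square of the longest side to the sum of squares of the other two: 468² + 960² = 1140624 = 1068².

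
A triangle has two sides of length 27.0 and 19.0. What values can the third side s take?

8.0 < s < 46.0

By the triangle inequality, s must be less than 27.0 + 19.0 = 46.0 and greater than |27.0 − 19.0| = 8.0.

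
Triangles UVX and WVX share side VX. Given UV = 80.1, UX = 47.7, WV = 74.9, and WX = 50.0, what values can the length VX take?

32.4 < VX < 124.9

From triangle UVX: |80.1 − 47.7| < VX < 80.1 + 47.7, i.e. 32.4 < VX < 127.8.
From triangle WVX: 24.9 < VX < 124.9.
Both must hold, so VX lies in the intersection.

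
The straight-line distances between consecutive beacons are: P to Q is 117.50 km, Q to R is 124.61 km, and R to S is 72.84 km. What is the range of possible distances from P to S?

The maximum is all hops collinear in one direction: 117.50 + 124.61 + 72.84 = 314.95.
The longest hop is 124.61; the others sum to 190.34. Since 124.61 ≤ 190.34, the path can fold back on itself completely, so the minimum distance is 0.

0 ≤ PS ≤ 314.95 km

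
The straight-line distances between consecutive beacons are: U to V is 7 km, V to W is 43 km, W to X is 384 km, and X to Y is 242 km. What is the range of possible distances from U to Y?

The maximum is all hops collinear in one direction: 7 + 43 + 384 + 242 = 676.
The longest hop is 384; the others sum to 292. Folding the others back against it leaves at least 384 − 292 = 92.

92 ≤ UY ≤ 676 km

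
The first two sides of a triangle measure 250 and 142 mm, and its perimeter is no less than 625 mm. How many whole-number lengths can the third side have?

Triangle inequality: 108 < x < 392. Perimeter ≥ 625 gives x ≥ 625 − 250 − 142 = 233.
So 233 ≤ x < 392; integers 233 through 391: 159 values.

159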